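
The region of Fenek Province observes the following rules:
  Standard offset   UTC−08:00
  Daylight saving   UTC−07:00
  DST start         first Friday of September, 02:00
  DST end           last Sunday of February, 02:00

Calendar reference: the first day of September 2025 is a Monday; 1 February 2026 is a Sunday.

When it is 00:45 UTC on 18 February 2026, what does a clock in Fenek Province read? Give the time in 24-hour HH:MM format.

1 September 2025 is a Monday, so the first Friday is September 5.
1 February 2026 is a Sunday, so Sundays fall on 1, 8, 15, 22; the last is February 22.
At the standard offset (UTC−08:00), 00:45 UTC − 8h = 16:45 Fenek Province standard time (rolling into the previous day, 17 February 2026).
Daylight saving runs 5 September 2025 – 22 February 2026; the standard-time date in Fenek Province, 17 February 2026, is inside that window, so Fenek Province is at UTC−07:00.
00:45 UTC − 7h = 17:45 local (rolling into the previous day, 17 February 2026).

17:45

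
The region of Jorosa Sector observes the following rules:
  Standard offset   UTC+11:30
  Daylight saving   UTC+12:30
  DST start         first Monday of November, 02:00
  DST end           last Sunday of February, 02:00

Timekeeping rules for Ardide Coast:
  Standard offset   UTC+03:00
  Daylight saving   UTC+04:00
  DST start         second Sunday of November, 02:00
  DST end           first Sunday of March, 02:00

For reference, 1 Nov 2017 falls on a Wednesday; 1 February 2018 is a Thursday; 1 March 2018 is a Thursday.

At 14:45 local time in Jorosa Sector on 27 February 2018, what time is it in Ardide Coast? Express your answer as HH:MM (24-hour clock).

07:15

1 November 2017 is a Wednesday, so the first Monday is November 6.
1 February 2018 is a Thursday, so Sundays fall on 4, 11, 18, 25; the last is February 25.
27 February 2018 does not fall between 6 November 2017 and 25 February 2018, so daylight saving is not in effect and Jorosa Sector is at UTC+11:30.
14:45 Jorosa Sector − 11h30m = 03:15 UTC.
1 November 2017 is a Wednesday, so the first Sunday is November 5 and the second is November 12.
1 March 2018 is a Thursday, so the first Sunday is March 4.
At the standard offset (UTC+03:00), 03:15 UTC + 3h = 06:15 Ardide Coast standard time.
The standard-time date in Ardide Coast, 27 February 2018, falls between 12 November 2017 and 4 March 2018, so daylight saving is in effect and Ardide Coast is at UTC+04:00.
03:15 UTC + 4h = 07:15 Ardide Coast.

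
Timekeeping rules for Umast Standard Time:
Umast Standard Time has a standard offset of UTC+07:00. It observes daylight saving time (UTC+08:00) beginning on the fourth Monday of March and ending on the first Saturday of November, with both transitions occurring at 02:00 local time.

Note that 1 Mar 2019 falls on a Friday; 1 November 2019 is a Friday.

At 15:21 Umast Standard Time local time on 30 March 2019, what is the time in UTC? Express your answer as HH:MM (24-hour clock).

07:21

1 March 2019 is a Friday, so the first Monday is March 4 and the fourth is March 25.
1 November 2019 is a Friday, so the first Saturday is November 2.
Daylight saving runs 25 March – 2 November; 30 March 2019 is inside that window, so Umast Standard Time is at UTC+08:00.
15:21 local − 8h = 07:21 UTC.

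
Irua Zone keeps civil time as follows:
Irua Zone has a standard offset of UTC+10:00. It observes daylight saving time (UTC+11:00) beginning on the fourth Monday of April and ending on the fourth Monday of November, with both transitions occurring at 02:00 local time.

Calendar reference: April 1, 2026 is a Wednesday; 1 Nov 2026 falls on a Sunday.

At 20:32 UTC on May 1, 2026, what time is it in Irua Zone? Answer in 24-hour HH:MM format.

1 April 2026 is a Wednesday, so the first Monday is April 6 and the fourth is April 27.
1 November 2026 is a Sunday, so the first Monday is November 2 and the fourth is November 23.
At the standard offset (UTC+10:00), 20:32 UTC + 10h = 06:32 Irua Zone standard time (rolling into the next day, 2 May 2026).
Daylight saving runs 27 April – 23 November; the standard-time date in Irua Zone, May 2, 2026, is inside that window, so Irua Zone is at UTC+11:00.
20:32 UTC + 11h = 07:32 local (rolling into the next day, 2 May 2026).

07:32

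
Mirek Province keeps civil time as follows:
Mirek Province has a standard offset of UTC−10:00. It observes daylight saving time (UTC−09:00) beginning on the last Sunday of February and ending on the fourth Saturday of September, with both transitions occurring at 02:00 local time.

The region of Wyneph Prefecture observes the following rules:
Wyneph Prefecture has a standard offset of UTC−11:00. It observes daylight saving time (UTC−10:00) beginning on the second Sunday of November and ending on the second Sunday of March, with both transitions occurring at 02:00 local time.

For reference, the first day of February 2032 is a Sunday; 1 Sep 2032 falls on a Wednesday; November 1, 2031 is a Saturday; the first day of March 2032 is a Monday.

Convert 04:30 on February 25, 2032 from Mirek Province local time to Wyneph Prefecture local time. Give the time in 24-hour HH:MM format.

1 February 2032 is a Sunday, so Sundays fall on 1, 8, 15, 22, 29; the last is February 29.
1 September 2032 is a Wednesday, so the first Saturday is September 4 and the fourth is September 25.
February 25, 2032 is outside the daylight-saving period (29 February – 25 September), so Mirek Province is on standard time, UTC−10:00.
04:30 Mirek Province + 10h = 14:30 UTC.
1 November 2031 is a Saturday, so the first Sunday is November 2 and the second is November 9.
1 March 2032 is a Monday, so the first Sunday is March 7 and the second is March 14.
At the standard offset (UTC−11:00), 14:30 UTC − 11h = 03:30 Wyneph Prefecture standard time.
The standard-time date in Wyneph Prefecture, February 25, 2032, falls between 9 November 2031 and 14 March 2032, so daylight saving is in effect and Wyneph Prefecture is at UTC−10:00.
14:30 UTC − 10h = 04:30 Wyneph Prefecture.

04:30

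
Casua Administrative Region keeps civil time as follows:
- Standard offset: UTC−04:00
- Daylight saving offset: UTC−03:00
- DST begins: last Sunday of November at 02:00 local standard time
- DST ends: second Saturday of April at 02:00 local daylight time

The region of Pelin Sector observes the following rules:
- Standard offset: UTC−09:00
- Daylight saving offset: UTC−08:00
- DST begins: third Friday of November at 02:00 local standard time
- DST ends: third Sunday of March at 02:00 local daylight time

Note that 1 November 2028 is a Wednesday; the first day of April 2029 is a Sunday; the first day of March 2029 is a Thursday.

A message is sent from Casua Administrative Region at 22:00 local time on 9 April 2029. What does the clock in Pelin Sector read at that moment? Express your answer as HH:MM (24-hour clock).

16:00

1 November 2028 is a Wednesday, so Sundays fall on 5, 12, 19, 26; the last is November 26.
1 April 2029 is a Sunday, so the first Saturday is April 7 and the second is April 14.
Daylight saving runs 26 November 2028 – 14 April 2029; 9 April 2029 is inside that window, so Casua Administrative Region is at UTC−03:00.
22:00 Casua Administrative Region + 3h = 01:00 UTC (rolling into the next day, 10 April 2029).
1 November 2028 is a Wednesday, so the first Friday is November 3 and the third is November 17.
1 March 2029 is a Thursday, so the first Sunday is March 4 and the third is March 18.
At the standard offset (UTC−09:00), 01:00 UTC − 9h = 16:00 Pelin Sector standard time (rolling into the previous day, 9 April 2029).
The standard-time date in Pelin Sector, 9 April 2029, is outside the daylight-saving period (17 November 2028 – 18 March 2029), so Pelin Sector is on standard time, UTC−09:00.
01:00 UTC − 9h = 16:00 Pelin Sector (rolling into the previous day, 9 April 2029).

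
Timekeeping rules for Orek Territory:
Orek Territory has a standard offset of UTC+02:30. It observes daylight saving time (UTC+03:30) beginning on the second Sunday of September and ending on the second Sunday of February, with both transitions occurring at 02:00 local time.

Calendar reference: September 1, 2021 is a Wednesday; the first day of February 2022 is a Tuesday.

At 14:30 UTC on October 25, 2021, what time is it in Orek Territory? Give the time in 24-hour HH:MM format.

1 September 2021 is a Wednesday, so the first Sunday is September 5 and the second is September 12.
1 February 2022 is a Tuesday, so the first Sunday is February 6 and the second is February 13.
At the standard offset (UTC+02:30), 14:30 UTC + 2h30m = 17:00 Orek Territory standard time.
Daylight saving runs 12 September 2021 – 13 February 2022; the standard-time date in Orek Territory, October 25, 2021, is inside that window, so Orek Territory is at UTC+03:30.
14:30 UTC + 3h30m = 18:00 local.

18:00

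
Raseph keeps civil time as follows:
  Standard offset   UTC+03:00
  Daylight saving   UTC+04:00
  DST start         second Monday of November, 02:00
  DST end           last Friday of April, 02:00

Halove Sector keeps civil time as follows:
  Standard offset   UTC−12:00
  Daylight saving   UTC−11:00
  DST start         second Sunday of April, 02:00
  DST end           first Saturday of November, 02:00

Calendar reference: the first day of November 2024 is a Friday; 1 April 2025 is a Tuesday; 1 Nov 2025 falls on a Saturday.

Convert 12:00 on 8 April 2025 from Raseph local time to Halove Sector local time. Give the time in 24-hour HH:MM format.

1 November 2024 is a Friday, so the first Monday is November 4 and the second is November 11.
1 April 2025 is a Tuesday, so Fridays fall on 4, 11, 18, 25; the last is April 25.
8 April 2025 lies within the daylight-saving period (11 November 2024 – 25 April 2025), so Raseph is on daylight time, UTC+04:00.
12:00 Raseph − 4h = 08:00 UTC.
1 April 2025 is a Tuesday, so the first Sunday is April 6 and the second is April 13.
1 November 2025 is a Saturday, so the first Saturday is November 1.
At the standard offset (UTC−12:00), 08:00 UTC − 12h = 20:00 Halove Sector standard time (rolling into the previous day, 7 April 2025).
Daylight saving runs 13 April – 1 November; the standard-time date in Halove Sector, 7 April 2025, is outside that window, so Halove Sector is on standard time at UTC−12:00.
08:00 UTC − 12h = 20:00 Halove Sector (rolling into the previous day, 7 April 2025).

20:00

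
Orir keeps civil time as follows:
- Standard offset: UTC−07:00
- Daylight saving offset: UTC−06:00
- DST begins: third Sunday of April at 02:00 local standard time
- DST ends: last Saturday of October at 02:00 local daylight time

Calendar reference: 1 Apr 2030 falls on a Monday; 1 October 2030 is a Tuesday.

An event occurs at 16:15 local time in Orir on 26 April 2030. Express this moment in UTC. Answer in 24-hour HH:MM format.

1 April 2030 is a Monday, so the first Sunday is April 7 and the third is April 21.
1 October 2030 is a Tuesday, so Saturdays fall on 5, 12, 19, 26; the last is October 26.
26 April 2030 lies within the daylight-saving period (21 April – 26 October), so Orir is on daylight time, UTC−06:00.
16:15 local + 6h = 22:15 UTC.

22:15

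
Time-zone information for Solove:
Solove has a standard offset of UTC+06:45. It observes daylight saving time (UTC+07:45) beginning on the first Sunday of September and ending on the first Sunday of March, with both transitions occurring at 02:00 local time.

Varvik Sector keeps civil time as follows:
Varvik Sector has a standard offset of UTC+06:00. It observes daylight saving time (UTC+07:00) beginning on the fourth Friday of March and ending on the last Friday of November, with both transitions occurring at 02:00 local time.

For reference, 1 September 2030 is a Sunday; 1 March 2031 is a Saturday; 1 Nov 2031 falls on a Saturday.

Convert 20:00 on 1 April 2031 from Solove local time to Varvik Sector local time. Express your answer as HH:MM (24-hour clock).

20:15

1 September 2030 is a Sunday, so the first Sunday is September 1.
1 March 2031 is a Saturday, so the first Sunday is March 2.
1 April 2031 does not fall between 1 September 2030 and 2 March 2031, so daylight saving is not in effect and Solove is at UTC+06:45.
20:00 Solove − 6h45m = 13:15 UTC.
1 March 2031 is a Saturday, so the first Friday is March 7 and the fourth is March 28.
1 November 2031 is a Saturday, so Fridays fall on 7, 14, 21, 28; the last is November 28.
At the standard offset (UTC+06:00), 13:15 UTC + 6h = 19:15 Varvik Sector standard time.
Daylight saving runs 28 March – 28 November; the standard-time date in Varvik Sector, 1 April 2031, is inside that window, so Varvik Sector is at UTC+07:00.
13:15 UTC + 7h = 20:15 Varvik Sector.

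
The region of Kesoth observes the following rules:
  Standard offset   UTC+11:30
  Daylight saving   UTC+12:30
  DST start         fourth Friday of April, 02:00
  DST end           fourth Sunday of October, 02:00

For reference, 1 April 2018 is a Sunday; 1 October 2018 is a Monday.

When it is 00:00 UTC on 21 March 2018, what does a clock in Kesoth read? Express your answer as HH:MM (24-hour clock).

11:30

1 April 2018 is a Sunday, so the first Friday is April 6 and the fourth is April 27.
1 October 2018 is a Monday, so the first Sunday is October 7 and the fourth is October 28.
At the standard offset (UTC+11:30), 00:00 UTC + 11h30m = 11:30 Kesoth standard time.
Daylight saving runs 27 April – 28 October; the standard-time date in Kesoth, 21 March 2018, is outside that window, so Kesoth is on standard time at UTC+11:30.
00:00 UTC + 11h30m = 11:30 local.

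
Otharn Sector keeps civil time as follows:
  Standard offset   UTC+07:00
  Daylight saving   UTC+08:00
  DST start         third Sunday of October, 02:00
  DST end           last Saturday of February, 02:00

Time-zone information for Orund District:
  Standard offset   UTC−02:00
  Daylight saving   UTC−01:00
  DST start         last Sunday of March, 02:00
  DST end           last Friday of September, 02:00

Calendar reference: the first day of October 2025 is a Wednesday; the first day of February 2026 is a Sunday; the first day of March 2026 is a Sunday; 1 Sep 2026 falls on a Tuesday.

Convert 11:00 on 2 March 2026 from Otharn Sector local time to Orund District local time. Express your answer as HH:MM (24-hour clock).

1 October 2025 is a Wednesday, so the first Sunday is October 5 and the third is October 19.
1 February 2026 is a Sunday, so Saturdays fall on 7, 14, 21, 28; the last is February 28.
Daylight saving runs 19 October 2025 – 28 February 2026; 2 March 2026 is outside that window, so Otharn Sector is on standard time at UTC+07:00.
11:00 Otharn Sector − 7h = 04:00 UTC.
1 March 2026 is a Sunday, so Sundays fall on 1, 8, 15, 22, 29; the last is March 29.
1 September 2026 is a Tuesday, so Fridays fall on 4, 11, 18, 25; the last is September 25.
At the standard offset (UTC−02:00), 04:00 UTC − 2h = 02:00 Orund District standard time.
The standard-time date in Orund District, 2 March 2026, does not fall between 29 March and 25 September, so daylight saving is not in effect and Orund District is at UTC−02:00.
04:00 UTC − 2h = 02:00 Orund District.

02:00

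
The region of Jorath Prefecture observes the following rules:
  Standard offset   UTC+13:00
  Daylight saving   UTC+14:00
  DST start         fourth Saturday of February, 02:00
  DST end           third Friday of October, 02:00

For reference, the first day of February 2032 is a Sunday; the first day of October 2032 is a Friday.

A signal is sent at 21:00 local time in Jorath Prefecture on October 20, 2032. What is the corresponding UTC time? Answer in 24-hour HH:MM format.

1 February 2032 is a Sunday, so the first Saturday is February 7 and the fourth is February 28.
1 October 2032 is a Friday, so the first Friday is October 1 and the third is October 15.
October 20, 2032 does not fall between 28 February and 15 October, so daylight saving is not in effect and Jorath Prefecture is at UTC+13:00.
21:00 local − 13h = 08:00 UTC.

08:00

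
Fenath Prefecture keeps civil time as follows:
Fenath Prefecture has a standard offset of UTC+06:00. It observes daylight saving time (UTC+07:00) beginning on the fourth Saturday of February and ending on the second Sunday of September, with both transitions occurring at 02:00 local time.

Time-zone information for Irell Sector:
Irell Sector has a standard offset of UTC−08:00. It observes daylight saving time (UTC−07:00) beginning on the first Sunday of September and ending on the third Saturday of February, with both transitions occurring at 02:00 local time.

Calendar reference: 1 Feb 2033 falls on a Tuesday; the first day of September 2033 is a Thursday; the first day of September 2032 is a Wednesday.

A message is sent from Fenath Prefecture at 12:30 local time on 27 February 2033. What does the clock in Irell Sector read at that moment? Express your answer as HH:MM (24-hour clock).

1 February 2033 is a Tuesday, so the first Saturday is February 5 and the fourth is February 26.
1 September 2033 is a Thursday, so the first Sunday is September 4 and the second is September 11.
Daylight saving runs 26 February – 11 September; 27 February 2033 is inside that window, so Fenath Prefecture is at UTC+07:00.
12:30 Fenath Prefecture − 7h = 05:30 UTC.
1 September 2032 is a Wednesday, so the first Sunday is September 5.
1 February 2033 is a Tuesday, so the first Saturday is February 5 and the third is February 19.
At the standard offset (UTC−08:00), 05:30 UTC − 8h = 21:30 Irell Sector standard time (rolling into the previous day, 26 February 2033).
The standard-time date in Irell Sector, 26 February 2033, does not fall between 5 September 2032 and 19 February 2033, so daylight saving is not in effect and Irell Sector is at UTC−08:00.
05:30 UTC − 8h = 21:30 Irell Sector (rolling into the previous day, 26 February 2033).

21:30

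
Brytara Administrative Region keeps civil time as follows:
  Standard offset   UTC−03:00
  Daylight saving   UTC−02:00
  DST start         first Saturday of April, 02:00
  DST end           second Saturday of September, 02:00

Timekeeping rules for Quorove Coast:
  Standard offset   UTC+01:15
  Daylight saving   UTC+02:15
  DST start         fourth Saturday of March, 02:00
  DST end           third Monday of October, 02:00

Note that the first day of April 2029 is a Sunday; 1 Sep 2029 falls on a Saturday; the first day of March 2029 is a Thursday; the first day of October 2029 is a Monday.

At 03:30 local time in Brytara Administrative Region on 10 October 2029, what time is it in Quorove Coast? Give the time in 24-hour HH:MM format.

1 April 2029 is a Sunday, so the first Saturday is April 7.
1 September 2029 is a Saturday, so the first Saturday is September 1 and the second is September 8.
10 October 2029 does not fall between 7 April and 8 September, so daylight saving is not in effect and Brytara Administrative Region is at UTC−03:00.
03:30 Brytara Administrative Region + 3h = 06:30 UTC.
1 March 2029 is a Thursday, so the first Saturday is March 3 and the fourth is March 24.
1 October 2029 is a Monday, so the first Monday is October 1 and the third is October 15.
At the standard offset (UTC+01:15), 06:30 UTC + 1h15m = 07:45 Quorove Coast standard time.
Daylight saving runs 24 March – 15 October; the standard-time date in Quorove Coast, 10 October 2029, is inside that window, so Quorove Coast is at UTC+02:15.
06:30 UTC + 2h15m = 08:45 Quorove Coast.

08:45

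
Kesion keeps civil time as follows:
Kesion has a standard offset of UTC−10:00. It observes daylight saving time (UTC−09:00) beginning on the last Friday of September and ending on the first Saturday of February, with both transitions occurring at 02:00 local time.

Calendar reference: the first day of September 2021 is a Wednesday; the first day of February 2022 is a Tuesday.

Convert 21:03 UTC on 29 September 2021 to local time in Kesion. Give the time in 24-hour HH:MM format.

1 September 2021 is a Wednesday, so Fridays fall on 3, 10, 17, 24; the last is September 24.
1 February 2022 is a Tuesday, so the first Saturday is February 5.
At the standard offset (UTC−10:00), 21:03 UTC − 10h = 11:03 Kesion standard time.
The standard-time date in Kesion, 29 September 2021, falls between 24 September 2021 and 5 February 2022, so daylight saving is in effect and Kesion is at UTC−09:00.
21:03 UTC − 9h = 12:03 local.

12:03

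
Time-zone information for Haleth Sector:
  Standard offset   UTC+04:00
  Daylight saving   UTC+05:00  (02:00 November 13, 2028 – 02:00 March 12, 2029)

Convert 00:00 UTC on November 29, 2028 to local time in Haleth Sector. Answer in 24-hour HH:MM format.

05:00

At the standard offset (UTC+04:00), 00:00 UTC + 4h = 04:00 Haleth Sector standard time.
Daylight saving runs 13 November 2028 – 12 March 2029; the standard-time date in Haleth Sector, November 29, 2028, is inside that window, so Haleth Sector is at UTC+05:00.
00:00 UTC + 5h = 05:00 local.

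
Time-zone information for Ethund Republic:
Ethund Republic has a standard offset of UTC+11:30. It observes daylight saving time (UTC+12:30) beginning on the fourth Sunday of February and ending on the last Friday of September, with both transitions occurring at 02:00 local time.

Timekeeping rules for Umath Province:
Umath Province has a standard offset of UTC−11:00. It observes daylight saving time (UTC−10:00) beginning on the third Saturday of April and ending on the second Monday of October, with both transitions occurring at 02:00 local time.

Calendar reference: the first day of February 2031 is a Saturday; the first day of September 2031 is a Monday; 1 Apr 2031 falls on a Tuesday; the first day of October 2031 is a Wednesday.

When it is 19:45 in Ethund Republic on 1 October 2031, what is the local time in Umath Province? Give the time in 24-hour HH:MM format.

1 February 2031 is a Saturday, so the first Sunday is February 2 and the fourth is February 23.
1 September 2031 is a Monday, so Fridays fall on 5, 12, 19, 26; the last is September 26.
1 October 2031 does not fall between 23 February and 26 September, so daylight saving is not in effect and Ethund Republic is at UTC+11:30.
19:45 Ethund Republic − 11h30m = 08:15 UTC.
1 April 2031 is a Tuesday, so the first Saturday is April 5 and the third is April 19.
1 October 2031 is a Wednesday, so the first Monday is October 6 and the second is October 13.
At the standard offset (UTC−11:00), 08:15 UTC − 11h = 21:15 Umath Province standard time (rolling into the previous day, 30 September 2031).
The standard-time date in Umath Province, 30 September 2031, lies within the daylight-saving period (19 April – 13 October), so Umath Province is on daylight time, UTC−10:00.
08:15 UTC − 10h = 22:15 Umath Province (rolling into the previous day, 30 September 2031).

22:15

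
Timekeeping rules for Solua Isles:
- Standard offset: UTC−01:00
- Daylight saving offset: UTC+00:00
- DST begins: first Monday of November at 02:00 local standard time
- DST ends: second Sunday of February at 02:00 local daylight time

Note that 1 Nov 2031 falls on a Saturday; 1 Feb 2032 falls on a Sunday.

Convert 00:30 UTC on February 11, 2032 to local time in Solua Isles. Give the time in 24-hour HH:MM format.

1 November 2031 is a Saturday, so the first Monday is November 3.
1 February 2032 is a Sunday, so the first Sunday is February 1 and the second is February 8.
At the standard offset (UTC−01:00), 00:30 UTC − 1h = 23:30 Solua Isles standard time (rolling into the previous day, 10 February 2032).
The standard-time date in Solua Isles, February 10, 2032, is outside the daylight-saving period (3 November 2031 – 8 February 2032), so Solua Isles is on standard time, UTC−01:00.
00:30 UTC − 1h = 23:30 local (rolling into the previous day, 10 February 2032).

23:30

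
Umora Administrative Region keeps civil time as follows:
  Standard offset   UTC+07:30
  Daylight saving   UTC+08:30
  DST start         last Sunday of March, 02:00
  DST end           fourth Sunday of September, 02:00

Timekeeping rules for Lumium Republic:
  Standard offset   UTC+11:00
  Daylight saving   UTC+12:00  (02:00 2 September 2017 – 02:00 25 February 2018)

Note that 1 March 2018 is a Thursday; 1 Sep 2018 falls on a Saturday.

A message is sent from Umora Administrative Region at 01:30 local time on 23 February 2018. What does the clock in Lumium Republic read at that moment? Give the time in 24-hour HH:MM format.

06:00

1 March 2018 is a Thursday, so Sundays fall on 4, 11, 18, 25; the last is March 25.
1 September 2018 is a Saturday, so the first Sunday is September 2 and the fourth is September 23.
23 February 2018 does not fall between 25 March and 23 September, so daylight saving is not in effect and Umora Administrative Region is at UTC+07:30.
01:30 Umora Administrative Region − 7h30m = 18:00 UTC (rolling into the previous day, 22 February 2018).
At the standard offset (UTC+11:00), 18:00 UTC + 11h = 05:00 Lumium Republic standard time (rolling into the next day, 23 February 2018).
Daylight saving runs 2 September 2017 – 25 February 2018; the standard-time date in Lumium Republic, 23 February 2018, is inside that window, so Lumium Republic is at UTC+12:00.
18:00 UTC + 12h = 06:00 Lumium Republic (rolling into the next day, 23 February 2018).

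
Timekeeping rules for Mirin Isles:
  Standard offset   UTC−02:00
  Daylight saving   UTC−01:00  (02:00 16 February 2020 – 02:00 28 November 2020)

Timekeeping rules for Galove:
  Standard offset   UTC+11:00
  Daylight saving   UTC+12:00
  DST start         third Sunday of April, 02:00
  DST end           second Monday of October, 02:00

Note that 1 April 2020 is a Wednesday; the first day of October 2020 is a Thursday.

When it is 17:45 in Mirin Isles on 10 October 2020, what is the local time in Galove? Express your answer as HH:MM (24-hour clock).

10 October 2020 lies within the daylight-saving period (16 February – 28 November), so Mirin Isles is on daylight time, UTC−01:00.
17:45 Mirin Isles + 1h = 18:45 UTC.
1 April 2020 is a Wednesday, so the first Sunday is April 5 and the third is April 19.
1 October 2020 is a Thursday, so the first Monday is October 5 and the second is October 12.
At the standard offset (UTC+11:00), 18:45 UTC + 11h = 05:45 Galove standard time (rolling into the next day, 11 October 2020).
The standard-time date in Galove, 11 October 2020, falls between 19 April and 12 October, so daylight saving is in effect and Galove is at UTC+12:00.
18:45 UTC + 12h = 06:45 Galove (rolling into the next day, 11 October 2020).

06:45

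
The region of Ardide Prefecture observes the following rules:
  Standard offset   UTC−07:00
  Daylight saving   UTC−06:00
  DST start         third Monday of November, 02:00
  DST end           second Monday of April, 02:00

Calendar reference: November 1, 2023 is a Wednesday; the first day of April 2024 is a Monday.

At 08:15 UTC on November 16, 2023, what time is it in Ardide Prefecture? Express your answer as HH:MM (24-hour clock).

1 November 2023 is a Wednesday, so the first Monday is November 6 and the third is November 20.
1 April 2024 is a Monday, so the first Monday is April 1 and the second is April 8.
At the standard offset (UTC−07:00), 08:15 UTC − 7h = 01:15 Ardide Prefecture standard time.
The standard-time date in Ardide Prefecture, November 16, 2023, is outside the daylight-saving period (20 November 2023 – 8 April 2024), so Ardide Prefecture is on standard time, UTC−07:00.
08:15 UTC − 7h = 01:15 local.

01:15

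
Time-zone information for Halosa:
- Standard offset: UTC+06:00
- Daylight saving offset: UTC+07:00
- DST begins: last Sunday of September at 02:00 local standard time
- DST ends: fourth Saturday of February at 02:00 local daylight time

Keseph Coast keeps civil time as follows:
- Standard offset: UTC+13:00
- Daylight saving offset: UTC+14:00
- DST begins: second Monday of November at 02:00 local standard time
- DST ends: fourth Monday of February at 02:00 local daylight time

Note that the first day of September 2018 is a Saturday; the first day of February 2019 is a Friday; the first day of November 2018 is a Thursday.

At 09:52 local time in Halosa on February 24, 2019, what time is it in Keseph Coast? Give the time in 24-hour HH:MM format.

17:52

1 September 2018 is a Saturday, so Sundays fall on 2, 9, 16, 23, 30; the last is September 30.
1 February 2019 is a Friday, so the first Saturday is February 2 and the fourth is February 23.
Daylight saving runs 30 September 2018 – 23 February 2019; February 24, 2019 is outside that window, so Halosa is on standard time at UTC+06:00.
09:52 Halosa − 6h = 03:52 UTC.
1 November 2018 is a Thursday, so the first Monday is November 5 and the second is November 12.
1 February 2019 is a Friday, so the first Monday is February 4 and the fourth is February 25.
At the standard offset (UTC+13:00), 03:52 UTC + 13h = 16:52 Keseph Coast standard time.
Daylight saving runs 12 November 2018 – 25 February 2019; the standard-time date in Keseph Coast, February 24, 2019, is inside that window, so Keseph Coast is at UTC+14:00.
03:52 UTC + 14h = 17:52 Keseph Coast.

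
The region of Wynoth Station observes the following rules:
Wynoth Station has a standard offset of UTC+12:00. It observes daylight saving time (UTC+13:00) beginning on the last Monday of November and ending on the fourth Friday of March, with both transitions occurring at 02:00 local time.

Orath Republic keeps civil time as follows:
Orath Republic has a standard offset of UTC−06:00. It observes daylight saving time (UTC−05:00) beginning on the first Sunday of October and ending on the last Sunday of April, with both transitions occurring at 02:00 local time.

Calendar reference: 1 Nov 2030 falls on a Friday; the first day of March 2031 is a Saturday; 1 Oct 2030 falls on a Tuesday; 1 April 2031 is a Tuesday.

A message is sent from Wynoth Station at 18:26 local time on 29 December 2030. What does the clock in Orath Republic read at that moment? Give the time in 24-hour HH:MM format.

1 November 2030 is a Friday, so Mondays fall on 4, 11, 18, 25; the last is November 25.
1 March 2031 is a Saturday, so the first Friday is March 7 and the fourth is March 28.
29 December 2030 falls between 25 November 2030 and 28 March 2031, so daylight saving is in effect and Wynoth Station is at UTC+13:00.
18:26 Wynoth Station − 13h = 05:26 UTC.
1 October 2030 is a Tuesday, so the first Sunday is October 6.
1 April 2031 is a Tuesday, so Sundays fall on 6, 13, 20, 27; the last is April 27.
At the standard offset (UTC−06:00), 05:26 UTC − 6h = 23:26 Orath Republic standard time (rolling into the previous day, 28 December 2030).
The standard-time date in Orath Republic, 28 December 2030, lies within the daylight-saving period (6 October 2030 – 27 April 2031), so Orath Republic is on daylight time, UTC−05:00.
05:26 UTC − 5h = 00:26 Orath Republic.

00:26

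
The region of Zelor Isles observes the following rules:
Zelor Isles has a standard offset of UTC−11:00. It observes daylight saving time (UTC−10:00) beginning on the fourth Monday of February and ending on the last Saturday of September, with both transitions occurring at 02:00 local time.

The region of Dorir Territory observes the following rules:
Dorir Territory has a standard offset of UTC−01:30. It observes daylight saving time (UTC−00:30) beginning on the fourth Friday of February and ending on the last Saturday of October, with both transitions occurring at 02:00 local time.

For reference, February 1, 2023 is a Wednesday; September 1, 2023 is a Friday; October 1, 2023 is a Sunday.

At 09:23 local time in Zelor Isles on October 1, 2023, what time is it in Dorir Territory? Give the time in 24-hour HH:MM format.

19:53

1 February 2023 is a Wednesday, so the first Monday is February 6 and the fourth is February 27.
1 September 2023 is a Friday, so Saturdays fall on 2, 9, 16, 23, 30; the last is September 30.
October 1, 2023 is outside the daylight-saving period (27 February – 30 September), so Zelor Isles is on standard time, UTC−11:00.
09:23 Zelor Isles + 11h = 20:23 UTC.
1 February 2023 is a Wednesday, so the first Friday is February 3 and the fourth is February 24.
1 October 2023 is a Sunday, so Saturdays fall on 7, 14, 21, 28; the last is October 28.
At the standard offset (UTC−01:30), 20:23 UTC − 1h30m = 18:53 Dorir Territory standard time.
Daylight saving runs 24 February – 28 October; the standard-time date in Dorir Territory, October 1, 2023, is inside that window, so Dorir Territory is at UTC−00:30.
20:23 UTC − 0h30m = 19:53 Dorir Territory.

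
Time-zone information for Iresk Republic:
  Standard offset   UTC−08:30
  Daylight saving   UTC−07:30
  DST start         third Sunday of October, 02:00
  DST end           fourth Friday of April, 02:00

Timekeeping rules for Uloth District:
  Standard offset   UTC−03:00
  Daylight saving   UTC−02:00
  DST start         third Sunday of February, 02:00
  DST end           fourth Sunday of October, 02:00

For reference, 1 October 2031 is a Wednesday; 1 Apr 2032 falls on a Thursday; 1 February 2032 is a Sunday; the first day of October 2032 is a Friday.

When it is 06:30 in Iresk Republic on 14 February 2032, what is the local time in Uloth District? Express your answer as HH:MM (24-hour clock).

11:00

1 October 2031 is a Wednesday, so the first Sunday is October 5 and the third is October 19.
1 April 2032 is a Thursday, so the first Friday is April 2 and the fourth is April 23.
Daylight saving runs 19 October 2031 – 23 April 2032; 14 February 2032 is inside that window, so Iresk Republic is at UTC−07:30.
06:30 Iresk Republic + 7h30m = 14:00 UTC.
1 February 2032 is a Sunday, so the first Sunday is February 1 and the third is February 15.
1 October 2032 is a Friday, so the first Sunday is October 3 and the fourth is October 24.
At the standard offset (UTC−03:00), 14:00 UTC − 3h = 11:00 Uloth District standard time.
The standard-time date in Uloth District, 14 February 2032, is outside the daylight-saving period (15 February – 24 October), so Uloth District is on standard time, UTC−03:00.
14:00 UTC − 3h = 11:00 Uloth District.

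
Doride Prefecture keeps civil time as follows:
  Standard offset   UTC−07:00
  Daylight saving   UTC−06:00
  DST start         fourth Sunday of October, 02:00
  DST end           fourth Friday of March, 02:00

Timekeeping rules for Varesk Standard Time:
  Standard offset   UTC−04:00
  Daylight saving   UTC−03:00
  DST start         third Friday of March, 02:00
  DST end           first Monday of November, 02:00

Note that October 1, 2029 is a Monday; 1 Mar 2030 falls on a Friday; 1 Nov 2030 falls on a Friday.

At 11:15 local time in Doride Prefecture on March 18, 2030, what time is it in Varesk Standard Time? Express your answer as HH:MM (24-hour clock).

1 October 2029 is a Monday, so the first Sunday is October 7 and the fourth is October 28.
1 March 2030 is a Friday, so the first Friday is March 1 and the fourth is March 22.
Daylight saving runs 28 October 2029 – 22 March 2030; March 18, 2030 is inside that window, so Doride Prefecture is at UTC−06:00.
11:15 Doride Prefecture + 6h = 17:15 UTC.
1 March 2030 is a Friday, so the first Friday is March 1 and the third is March 15.
1 November 2030 is a Friday, so the first Monday is November 4.
At the standard offset (UTC−04:00), 17:15 UTC − 4h = 13:15 Varesk Standard Time standard time.
The standard-time date in Varesk Standard Time, March 18, 2030, lies within the daylight-saving period (15 March – 4 November), so Varesk Standard Time is on daylight time, UTC−03:00.
17:15 UTC − 3h = 14:15 Varesk Standard Time.

14:15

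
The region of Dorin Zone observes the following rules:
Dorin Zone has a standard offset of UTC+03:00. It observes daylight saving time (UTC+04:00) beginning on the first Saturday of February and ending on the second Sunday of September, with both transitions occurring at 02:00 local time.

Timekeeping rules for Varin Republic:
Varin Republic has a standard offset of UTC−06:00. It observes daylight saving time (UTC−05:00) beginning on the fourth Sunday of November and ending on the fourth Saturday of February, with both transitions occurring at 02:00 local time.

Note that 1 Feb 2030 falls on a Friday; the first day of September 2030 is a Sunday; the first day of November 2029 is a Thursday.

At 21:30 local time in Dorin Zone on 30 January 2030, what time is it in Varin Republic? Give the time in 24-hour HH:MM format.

1 February 2030 is a Friday, so the first Saturday is February 2.
1 September 2030 is a Sunday, so the first Sunday is September 1 and the second is September 8.
Daylight saving runs 2 February – 8 September; 30 January 2030 is outside that window, so Dorin Zone is on standard time at UTC+03:00.
21:30 Dorin Zone − 3h = 18:30 UTC.
1 November 2029 is a Thursday, so the first Sunday is November 4 and the fourth is November 25.
1 February 2030 is a Friday, so the first Saturday is February 2 and the fourth is February 23.
At the standard offset (UTC−06:00), 18:30 UTC − 6h = 12:30 Varin Republic standard time.
Daylight saving runs 25 November 2029 – 23 February 2030; the standard-time date in Varin Republic, 30 January 2030, is inside that window, so Varin Republic is at UTC−05:00.
18:30 UTC − 5h = 13:30 Varin Republic.

13:30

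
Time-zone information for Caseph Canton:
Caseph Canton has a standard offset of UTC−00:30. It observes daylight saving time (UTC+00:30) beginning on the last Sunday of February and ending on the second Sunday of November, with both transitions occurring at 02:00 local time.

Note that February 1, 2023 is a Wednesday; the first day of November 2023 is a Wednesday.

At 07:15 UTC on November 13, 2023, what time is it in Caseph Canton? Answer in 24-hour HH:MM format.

06:45

1 February 2023 is a Wednesday, so Sundays fall on 5, 12, 19, 26; the last is February 26.
1 November 2023 is a Wednesday, so the first Sunday is November 5 and the second is November 12.
At the standard offset (UTC−00:30), 07:15 UTC − 0h30m = 06:45 Caseph Canton standard time.
The standard-time date in Caseph Canton, November 13, 2023, is outside the daylight-saving period (26 February – 12 November), so Caseph Canton is on standard time, UTC−00:30.
07:15 UTC − 0h30m = 06:45 local.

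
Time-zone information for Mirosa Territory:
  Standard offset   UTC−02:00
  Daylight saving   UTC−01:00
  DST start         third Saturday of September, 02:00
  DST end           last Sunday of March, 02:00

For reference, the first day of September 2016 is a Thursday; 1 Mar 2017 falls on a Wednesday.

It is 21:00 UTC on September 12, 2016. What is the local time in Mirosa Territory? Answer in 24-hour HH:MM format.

19:00

1 September 2016 is a Thursday, so the first Saturday is September 3 and the third is September 17.
1 March 2017 is a Wednesday, so Sundays fall on 5, 12, 19, 26; the last is March 26.
At the standard offset (UTC−02:00), 21:00 UTC − 2h = 19:00 Mirosa Territory standard time.
The standard-time date in Mirosa Territory, September 12, 2016, is outside the daylight-saving period (17 September 2016 – 26 March 2017), so Mirosa Territory is on standard time, UTC−02:00.
21:00 UTC − 2h = 19:00 local.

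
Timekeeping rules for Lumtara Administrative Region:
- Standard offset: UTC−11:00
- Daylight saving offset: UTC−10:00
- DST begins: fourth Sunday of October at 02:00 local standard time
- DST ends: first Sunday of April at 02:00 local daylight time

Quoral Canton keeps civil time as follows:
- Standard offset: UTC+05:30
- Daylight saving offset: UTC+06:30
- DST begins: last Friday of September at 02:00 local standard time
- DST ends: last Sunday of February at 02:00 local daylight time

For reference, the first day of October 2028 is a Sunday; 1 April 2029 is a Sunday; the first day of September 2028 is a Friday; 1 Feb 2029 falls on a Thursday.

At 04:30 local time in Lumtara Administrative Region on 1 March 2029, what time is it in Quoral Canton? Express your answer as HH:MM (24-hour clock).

1 October 2028 is a Sunday, so the first Sunday is October 1 and the fourth is October 22.
1 April 2029 is a Sunday, so the first Sunday is April 1.
1 March 2029 lies within the daylight-saving period (22 October 2028 – 1 April 2029), so Lumtara Administrative Region is on daylight time, UTC−10:00.
04:30 Lumtara Administrative Region + 10h = 14:30 UTC.
1 September 2028 is a Friday, so Fridays fall on 1, 8, 15, 22, 29; the last is September 29.
1 February 2029 is a Thursday, so Sundays fall on 4, 11, 18, 25; the last is February 25.
At the standard offset (UTC+05:30), 14:30 UTC + 5h30m = 20:00 Quoral Canton standard time.
The standard-time date in Quoral Canton, 1 March 2029, does not fall between 29 September 2028 and 25 February 2029, so daylight saving is not in effect and Quoral Canton is at UTC+05:30.
14:30 UTC + 5h30m = 20:00 Quoral Canton.

20:00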